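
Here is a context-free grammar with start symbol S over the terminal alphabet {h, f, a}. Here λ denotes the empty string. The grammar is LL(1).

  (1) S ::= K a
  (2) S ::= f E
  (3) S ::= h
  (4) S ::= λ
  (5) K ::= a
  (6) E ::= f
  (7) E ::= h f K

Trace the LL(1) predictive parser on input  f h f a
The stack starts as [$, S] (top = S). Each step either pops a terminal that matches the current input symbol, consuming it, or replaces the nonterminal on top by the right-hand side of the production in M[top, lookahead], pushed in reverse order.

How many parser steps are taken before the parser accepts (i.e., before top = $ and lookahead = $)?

step 1: stack=$ S  input=f h f a $  — expand S ::= f E
step 2: stack=$ E f  input=f h f a $  — match f
step 3: stack=$ E  input=h f a $  — expand E ::= h f K
step 4: stack=$ K f h  input=h f a $  — match h
step 5: stack=$ K f  input=f a $  — match f
step 6: stack=$ K  input=a $  — expand K ::= a
step 7: stack=$ a  input=a $  — match a
Accept reached after 7 steps.

7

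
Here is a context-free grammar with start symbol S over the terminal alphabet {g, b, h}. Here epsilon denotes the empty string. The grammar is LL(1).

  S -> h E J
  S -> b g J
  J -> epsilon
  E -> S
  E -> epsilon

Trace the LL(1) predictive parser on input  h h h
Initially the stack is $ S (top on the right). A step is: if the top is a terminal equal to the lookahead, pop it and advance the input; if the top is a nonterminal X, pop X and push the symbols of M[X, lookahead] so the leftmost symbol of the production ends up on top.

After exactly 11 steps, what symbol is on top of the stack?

step 1: stack=$ S  input=h h h $  — expand S -> h E J
step 2: stack=$ J E h  input=h h h $  — match h
step 3: stack=$ J E  input=h h $  — expand E -> S
step 4: stack=$ J S  input=h h $  — expand S -> h E J
step 5: stack=$ J J E h  input=h h $  — match h
step 6: stack=$ J J E  input=h $  — expand E -> S
step 7: stack=$ J J S  input=h $  — expand S -> h E J
step 8: stack=$ J J J E h  input=h $  — match h
step 9: stack=$ J J J E  input=$  — expand E -> epsilon
step 10: stack=$ J J J  input=$  — expand J -> epsilon
step 11: stack=$ J J  input=$  — expand J -> epsilon
Stack after step 11: $ J (top = J).

J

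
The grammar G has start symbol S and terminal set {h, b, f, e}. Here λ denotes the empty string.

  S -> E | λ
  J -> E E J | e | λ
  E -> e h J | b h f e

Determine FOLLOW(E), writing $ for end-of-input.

FIRST(E): from E->e h J we get {e}; from E->b h f e we get {b}. So FIRST(E) = {b, e}.
FIRST(S): from S->E we get {b, e}; from S->λ we get {λ}. So FIRST(S) = {λ, b, e}.
FIRST(J): from J->E E J we get {b, e}; from J->e we get {e}; from J->λ we get {λ}. So FIRST(J) = {λ, b, e}.
FOLLOW(S) includes $ since S is the start symbol.
FOLLOW(S): S appears on no right-hand side. Thus FOLLOW(S) = {$}.
FOLLOW(J): in J->E E J, the suffix after J is empty (adds nothing new); in E->e h J, the suffix after J is empty, so FOLLOW(J) ⊇ FOLLOW(E) = {$, b, e}. Thus FOLLOW(J) = {$, b, e}.
FOLLOW(E): in S->E, the suffix after E is empty, so FOLLOW(E) ⊇ FOLLOW(S) = {$}; in J->E E J (occurrence 1), E is followed by E J with FIRST {b, e}; in J->E E J (occurrence 2), E is followed by J with FIRST {λ, b, e}; in J->E E J (occurrence 2), the suffix after E is nullable, so FOLLOW(E) ⊇ FOLLOW(J) = {$, b, e}. Thus FOLLOW(E) = {$, b, e}.

{$, b, e}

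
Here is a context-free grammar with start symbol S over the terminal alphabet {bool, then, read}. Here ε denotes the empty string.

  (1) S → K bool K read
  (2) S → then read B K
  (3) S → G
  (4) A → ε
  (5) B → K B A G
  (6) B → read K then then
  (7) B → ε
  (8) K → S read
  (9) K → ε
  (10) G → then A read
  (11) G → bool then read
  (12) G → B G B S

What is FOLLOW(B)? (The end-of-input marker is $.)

{$, bool, read, then}

FIRST(A): from A→ε we get {ε}. So FIRST(A) = {ε}.
FIRST(S): from S→K bool K read we get {bool, read, then}; from S→then read B K we get {then}; from S→G we get {bool, read, then}. So FIRST(S) = {bool, read, then}.
FIRST(K): from K→S read we get {bool, read, then}; from K→ε we get {ε}. So FIRST(K) = {ε, bool, read, then}.
FIRST(B): from B→K B A G we get {bool, read, then}; from B→read K then then we get {read}; from B→ε we get {ε}. So FIRST(B) = {ε, bool, read, then}.
FIRST(G): from G→then A read we get {then}; from G→bool then read we get {bool}; from G→B G B S we get {bool, read, then}. So FIRST(G) = {bool, read, then}.
FOLLOW(S) includes $ since S is the start symbol.
FOLLOW(A): in B→K B A G, A is followed by G with FIRST {bool, read, then}; in G→then A read, A is followed by read with FIRST {read}. Thus FOLLOW(A) = {bool, read, then}.
FOLLOW(S): in K→S read, S is followed by read with FIRST {read}; in G→B G B S, the suffix after S is empty, so FOLLOW(S) ⊇ FOLLOW(G) = {$, bool, read, then}. Thus FOLLOW(S) = {$, bool, read, then}.
FOLLOW(B): in S→then read B K, B is followed by K with FIRST {ε, bool, read, then}; in S→then read B K, the suffix after B is nullable, so FOLLOW(B) ⊇ FOLLOW(S) = {$, bool, read, then}; in B→K B A G, B is followed by A G with FIRST {bool, read, then}; in G→B G B S (occurrence 1), B is followed by G B S with FIRST {bool, read, then}; in G→B G B S (occurrence 2), B is followed by S with FIRST {bool, read, then}. Thus FOLLOW(B) = {$, bool, read, then}.
FOLLOW(K): in S→K bool K read (occurrence 1), K is followed by bool K read with FIRST {bool}; in S→K bool K read (occurrence 2), K is followed by read with FIRST {read}; in S→then read B K, the suffix after K is empty, so FOLLOW(K) ⊇ FOLLOW(S) = {$, bool, read, then}; in B→K B A G, K is followed by B A G with FIRST {bool, read, then}; in B→read K then then, K is followed by then then with FIRST {then}. Thus FOLLOW(K) = {$, bool, read, then}.
FOLLOW(G): in S→G, the suffix after G is empty, so FOLLOW(G) ⊇ FOLLOW(S) = {$, bool, read, then}; in B→K B A G, the suffix after G is empty, so FOLLOW(G) ⊇ FOLLOW(B) = {$, bool, read, then}; in G→B G B S, G is followed by B S with FIRST {bool, read, then}. Thus FOLLOW(G) = {$, bool, read, then}.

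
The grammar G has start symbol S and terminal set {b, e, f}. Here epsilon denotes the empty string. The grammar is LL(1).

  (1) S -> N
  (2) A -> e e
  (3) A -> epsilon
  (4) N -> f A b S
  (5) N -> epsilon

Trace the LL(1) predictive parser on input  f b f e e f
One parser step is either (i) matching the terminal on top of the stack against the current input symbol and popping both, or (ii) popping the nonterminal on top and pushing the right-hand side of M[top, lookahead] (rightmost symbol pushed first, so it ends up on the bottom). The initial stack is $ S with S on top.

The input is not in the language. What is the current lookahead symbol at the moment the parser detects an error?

      Stack      Input          Action
   1  $ S        f b f e e f $  expand S -> N
   2  $ N        f b f e e f $  expand N -> f A b S
   3  $ S b A f  f b f e e f $  match f
   4  $ S b A    b f e e f $    expand A -> epsilon
   5  $ S b      b f e e f $    match b
   6  $ S        f e e f $      expand S -> N
   7  $ N        f e e f $      expand N -> f A b S
   8  $ S b A f  f e e f $      match f
   9  $ S b A    e e f $        expand A -> e e
  10  $ S b e e  e e f $        match e
  11  $ S b e    e f $          match e
  12  $ S b      f $            error: top is terminal b but lookahead is f

f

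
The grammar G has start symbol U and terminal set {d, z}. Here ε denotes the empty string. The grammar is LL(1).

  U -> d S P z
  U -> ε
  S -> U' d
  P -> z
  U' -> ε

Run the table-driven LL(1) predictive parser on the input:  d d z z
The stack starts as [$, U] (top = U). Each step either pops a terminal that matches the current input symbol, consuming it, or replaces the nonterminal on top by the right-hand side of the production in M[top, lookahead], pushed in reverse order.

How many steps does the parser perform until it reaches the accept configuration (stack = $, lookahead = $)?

step 1: stack=$ U  input=d d z z $  — expand U -> d S P z
step 2: stack=$ z P S d  input=d d z z $  — match d
step 3: stack=$ z P S  input=d z z $  — expand S -> U' d
step 4: stack=$ z P d U'  input=d z z $  — expand U' -> ε
step 5: stack=$ z P d  input=d z z $  — match d
step 6: stack=$ z P  input=z z $  — expand P -> z
step 7: stack=$ z z  input=z z $  — match z
step 8: stack=$ z  input=z $  — match z
Accept reached after 8 steps.

8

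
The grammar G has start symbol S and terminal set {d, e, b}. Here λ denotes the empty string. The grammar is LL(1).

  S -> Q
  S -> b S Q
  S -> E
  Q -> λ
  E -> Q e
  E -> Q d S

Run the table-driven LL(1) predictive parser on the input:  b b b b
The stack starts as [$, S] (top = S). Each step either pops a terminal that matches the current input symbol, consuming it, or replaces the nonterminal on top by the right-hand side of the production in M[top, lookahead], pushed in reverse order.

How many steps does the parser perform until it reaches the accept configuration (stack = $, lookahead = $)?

14

step 1: stack=$ S  input=b b b b $  — expand S -> b S Q
step 2: stack=$ Q S b  input=b b b b $  — match b
step 3: stack=$ Q S  input=b b b $  — expand S -> b S Q
step 4: stack=$ Q Q S b  input=b b b $  — match b
step 5: stack=$ Q Q S  input=b b $  — expand S -> b S Q
step 6: stack=$ Q Q Q S b  input=b b $  — match b
step 7: stack=$ Q Q Q S  input=b $  — expand S -> b S Q
step 8: stack=$ Q Q Q Q S b  input=b $  — match b
step 9: stack=$ Q Q Q Q S  input=$  — expand S -> Q
step 10: stack=$ Q Q Q Q Q  input=$  — expand Q -> λ
step 11: stack=$ Q Q Q Q  input=$  — expand Q -> λ
step 12: stack=$ Q Q Q  input=$  — expand Q -> λ
step 13: stack=$ Q Q  input=$  — expand Q -> λ
step 14: stack=$ Q  input=$  — expand Q -> λ
Accept reached after 14 steps.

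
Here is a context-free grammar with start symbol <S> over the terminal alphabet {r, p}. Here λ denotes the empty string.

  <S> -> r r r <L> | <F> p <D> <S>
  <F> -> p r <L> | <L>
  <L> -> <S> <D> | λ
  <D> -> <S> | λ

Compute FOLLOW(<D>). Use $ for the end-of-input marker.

{$, p, r}

FIRST(<S>): from <S>->r r r <L> we get {r}; from <S>-><F> p <D> <S> we get {p, r}. So FIRST(<S>) = {p, r}.
FIRST(<L>): from <L>-><S> <D> we get {p, r}; from <L>->λ we get {λ}. So FIRST(<L>) = {λ, p, r}.
FIRST(<D>): from <D>-><S> we get {p, r}; from <D>->λ we get {λ}. So FIRST(<D>) = {λ, p, r}.
FIRST(<F>): from <F>->p r <L> we get {p}; from <F>-><L> we get {λ, p, r}. So FIRST(<F>) = {λ, p, r}.
FOLLOW(<S>) includes $ since <S> is the start symbol.
FOLLOW(<F>): in <S>-><F> p <D> <S>, <F> is followed by p <D> <S> with FIRST {p}. Thus FOLLOW(<F>) = {p}.
FOLLOW(<S>): in <S>-><F> p <D> <S>, the suffix after <S> is empty (adds nothing new); in <L>-><S> <D>, <S> is followed by <D> with FIRST {λ, p, r}; in <L>-><S> <D>, the suffix after <S> is nullable, so FOLLOW(<S>) ⊇ FOLLOW(<L>) = {$, p, r}; in <D>-><S>, the suffix after <S> is empty, so FOLLOW(<S>) ⊇ FOLLOW(<D>) = {$, p, r}. Thus FOLLOW(<S>) = {$, p, r}.
FOLLOW(<L>): in <S>->r r r <L>, the suffix after <L> is empty, so FOLLOW(<L>) ⊇ FOLLOW(<S>) = {$, p, r}; in <F>->p r <L>, the suffix after <L> is empty, so FOLLOW(<L>) ⊇ FOLLOW(<F>) = {p}; in <F>-><L>, the suffix after <L> is empty, so FOLLOW(<L>) ⊇ FOLLOW(<F>) = {p}. Thus FOLLOW(<L>) = {$, p, r}.
FOLLOW(<D>): in <S>-><F> p <D> <S>, <D> is followed by <S> with FIRST {p, r}; in <L>-><S> <D>, the suffix after <D> is empty, so FOLLOW(<D>) ⊇ FOLLOW(<L>) = {$, p, r}. Thus FOLLOW(<D>) = {$, p, r}.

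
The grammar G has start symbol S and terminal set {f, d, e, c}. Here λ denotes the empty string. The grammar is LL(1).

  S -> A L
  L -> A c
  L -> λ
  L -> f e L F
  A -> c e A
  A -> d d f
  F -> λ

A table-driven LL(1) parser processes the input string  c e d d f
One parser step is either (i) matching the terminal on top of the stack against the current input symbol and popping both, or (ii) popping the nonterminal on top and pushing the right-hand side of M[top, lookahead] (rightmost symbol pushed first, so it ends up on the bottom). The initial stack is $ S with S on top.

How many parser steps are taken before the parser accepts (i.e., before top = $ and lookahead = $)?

9

     Stack      Input        Action
  1  $ S        c e d d f $  expand S -> A L
  2  $ L A      c e d d f $  expand A -> c e A
  3  $ L A e c  c e d d f $  match c
  4  $ L A e    e d d f $    match e
  5  $ L A      d d f $      expand A -> d d f
  6  $ L f d d  d d f $      match d
  7  $ L f d    d f $        match d
  8  $ L f      f $          match f
  9  $ L        $            expand L -> λ
Accept reached after 9 steps.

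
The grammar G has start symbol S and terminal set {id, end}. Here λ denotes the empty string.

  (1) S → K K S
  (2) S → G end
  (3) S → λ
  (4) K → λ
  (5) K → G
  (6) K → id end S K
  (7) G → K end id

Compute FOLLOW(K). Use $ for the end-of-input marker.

FIRST(S): from S→K K S we get {λ, end, id}; from S→G end we get {end, id}; from S→λ we get {λ}. So FIRST(S) = {λ, end, id}.
FIRST(K): from K→λ we get {λ}; from K→G we get {end, id}; from K→id end S K we get {id}. So FIRST(K) = {λ, end, id}.
FIRST(G): from G→K end id we get {end, id}. So FIRST(G) = {end, id}.
FOLLOW(S) includes $ since S is the start symbol.
FOLLOW(S): in S→K K S, the suffix after S is empty (adds nothing new); in K→id end S K, S is followed by K with FIRST {λ, end, id}; in K→id end S K, the suffix after S is nullable, so FOLLOW(S) ⊇ FOLLOW(K) = {$, end, id}. Thus FOLLOW(S) = {$, end, id}.
FOLLOW(K): in S→K K S (occurrence 1), K is followed by K S with FIRST {λ, end, id}; in S→K K S (occurrence 1), the suffix after K is nullable, so FOLLOW(K) ⊇ FOLLOW(S) = {$, end, id}; in S→K K S (occurrence 2), K is followed by S with FIRST {λ, end, id}; in S→K K S (occurrence 2), the suffix after K is nullable, so FOLLOW(K) ⊇ FOLLOW(S) = {$, end, id}; in K→id end S K, the suffix after K is empty (adds nothing new); in G→K end id, K is followed by end id with FIRST {end}. Thus FOLLOW(K) = {$, end, id}.
FOLLOW(G): in S→G end, G is followed by end with FIRST {end}; in K→G, the suffix after G is empty, so FOLLOW(G) ⊇ FOLLOW(K) = {$, end, id}. Thus FOLLOW(G) = {$, end, id}.

{$, end, id}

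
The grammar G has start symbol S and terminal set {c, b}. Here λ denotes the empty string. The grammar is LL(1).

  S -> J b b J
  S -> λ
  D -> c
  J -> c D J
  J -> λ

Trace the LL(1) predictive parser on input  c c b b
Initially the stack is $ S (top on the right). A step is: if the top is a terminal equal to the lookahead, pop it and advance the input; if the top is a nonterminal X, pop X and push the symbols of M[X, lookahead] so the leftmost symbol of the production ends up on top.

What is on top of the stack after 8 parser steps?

J

     Stack          Input      Action
  1  $ S            c c b b $  expand S -> J b b J
  2  $ J b b J      c c b b $  expand J -> c D J
  3  $ J b b J D c  c c b b $  match c
  4  $ J b b J D    c b b $    expand D -> c
  5  $ J b b J c    c b b $    match c
  6  $ J b b J      b b $      expand J -> λ
  7  $ J b b        b b $      match b
  8  $ J b          b $        match b
Stack after step 8: $ J (top = J).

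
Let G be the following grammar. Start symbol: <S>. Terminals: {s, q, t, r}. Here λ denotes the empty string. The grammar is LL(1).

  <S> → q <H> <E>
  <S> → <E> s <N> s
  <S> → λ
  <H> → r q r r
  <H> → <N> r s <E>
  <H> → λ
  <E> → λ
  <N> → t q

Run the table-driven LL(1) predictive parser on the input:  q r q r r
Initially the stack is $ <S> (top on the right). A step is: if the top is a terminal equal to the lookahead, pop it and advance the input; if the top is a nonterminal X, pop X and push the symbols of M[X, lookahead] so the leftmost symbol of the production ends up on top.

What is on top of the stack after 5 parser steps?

r

step 1: stack=$ <S>  input=q r q r r $  — expand <S> → q <H> <E>
step 2: stack=$ <E> <H> q  input=q r q r r $  — match q
step 3: stack=$ <E> <H>  input=r q r r $  — expand <H> → r q r r
step 4: stack=$ <E> r r q r  input=r q r r $  — match r
step 5: stack=$ <E> r r q  input=q r r $  — match q
Stack after step 5: $ <E> r r (top = r).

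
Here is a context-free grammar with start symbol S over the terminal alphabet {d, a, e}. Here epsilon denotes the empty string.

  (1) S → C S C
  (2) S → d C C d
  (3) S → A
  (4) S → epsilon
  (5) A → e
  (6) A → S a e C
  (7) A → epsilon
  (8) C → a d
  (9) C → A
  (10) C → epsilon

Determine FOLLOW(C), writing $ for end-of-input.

FIRST(S) = {epsilon, a, d, e}  (via C S C, A)
FIRST(A) = {epsilon, a, d, e}  (via S a e C)
FIRST(C) = {epsilon, a, d, e}  (via A)
FOLLOW(S) includes $ since S is the start symbol.
FOLLOW(S): in S→C S C, S is followed by C with FIRST {epsilon, a, d, e}; in S→C S C, the suffix after S is nullable (adds nothing new); in A→S a e C, S is followed by a e C with FIRST {a}. Thus FOLLOW(S) = {$, a, d, e}.
FOLLOW(A): in S→A, the suffix after A is empty, so FOLLOW(A) ⊇ FOLLOW(S) = {$, a, d, e}; in C→A, the suffix after A is empty, so FOLLOW(A) ⊇ FOLLOW(C) = {$, a, d, e}. Thus FOLLOW(A) = {$, a, d, e}.
FOLLOW(C): in S→C S C (occurrence 1), C is followed by S C with FIRST {epsilon, a, d, e}; in S→C S C (occurrence 1), the suffix after C is nullable, so FOLLOW(C) ⊇ FOLLOW(S) = {$, a, d, e}; in S→C S C (occurrence 2), the suffix after C is empty, so FOLLOW(C) ⊇ FOLLOW(S) = {$, a, d, e}; in S→d C C d (occurrence 1), C is followed by C d with FIRST {a, d, e}; in S→d C C d (occurrence 2), C is followed by d with FIRST {d}; in A→S a e C, the suffix after C is empty, so FOLLOW(C) ⊇ FOLLOW(A) = {$, a, d, e}. Thus FOLLOW(C) = {$, a, d, e}.

{$, a, d, e}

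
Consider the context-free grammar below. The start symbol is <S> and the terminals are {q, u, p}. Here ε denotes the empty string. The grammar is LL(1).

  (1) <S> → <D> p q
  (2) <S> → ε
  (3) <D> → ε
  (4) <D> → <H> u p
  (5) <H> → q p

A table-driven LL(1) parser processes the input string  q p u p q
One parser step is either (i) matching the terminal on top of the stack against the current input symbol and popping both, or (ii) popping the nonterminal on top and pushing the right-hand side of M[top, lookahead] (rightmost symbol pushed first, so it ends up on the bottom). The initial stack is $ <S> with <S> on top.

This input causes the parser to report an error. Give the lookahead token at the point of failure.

q

step 1: stack=$ <S>  input=q p u p q $  — expand <S> → <D> p q
step 2: stack=$ q p <D>  input=q p u p q $  — expand <D> → <H> u p
step 3: stack=$ q p p u <H>  input=q p u p q $  — expand <H> → q p
step 4: stack=$ q p p u p q  input=q p u p q $  — match q
step 5: stack=$ q p p u p  input=p u p q $  — match p
step 6: stack=$ q p p u  input=u p q $  — match u
step 7: stack=$ q p p  input=p q $  — match p
step 8: stack=$ q p  input=q $  — error: top is terminal p but lookahead is q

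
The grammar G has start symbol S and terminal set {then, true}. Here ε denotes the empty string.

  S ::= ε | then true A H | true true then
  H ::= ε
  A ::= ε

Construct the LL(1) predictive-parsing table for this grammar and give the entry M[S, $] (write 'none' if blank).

S ::= ε

FIRST(S) = {ε, then, true}
FIRST(H) = {ε}
FIRST(A) = {ε}
FOLLOW(S) includes $ since S is the start symbol.
FOLLOW(S): S appears on no right-hand side. Thus FOLLOW(S) = {$}.
For S ::= ε: FIRST(ε) = {ε}, so it goes in M[S, t] for t ∈ {}; since ε ∈ FIRST, also for every t ∈ FOLLOW(S) = {$}.
For S ::= then true A H: FIRST(then true A H) = {then}, so it goes in M[S, t] for t ∈ {then}.
For S ::= true true then: FIRST(true true then) = {true}, so it goes in M[S, t] for t ∈ {true}.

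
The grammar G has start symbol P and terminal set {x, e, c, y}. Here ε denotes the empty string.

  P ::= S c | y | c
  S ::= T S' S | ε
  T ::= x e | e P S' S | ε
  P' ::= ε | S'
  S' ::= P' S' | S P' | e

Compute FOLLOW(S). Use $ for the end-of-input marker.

FIRST(T): from T::=x e we get {x}; from T::=e P S' S we get {e}; from T::=ε we get {ε}. So FIRST(T) = {ε, e, x}.
FIRST(P): from P::=S c we get {c, e, x}; from P::=y we get {y}; from P::=c we get {c}. So FIRST(P) = {c, e, x, y}.
FIRST(S): from S::=T S' S we get {ε, e, x}; from S::=ε we get {ε}. So FIRST(S) = {ε, e, x}.
FIRST(P'): from P'::=ε we get {ε}; from P'::=S' we get {ε, e, x}. So FIRST(P') = {ε, e, x}.
FIRST(S'): from S'::=P' S' we get {ε, e, x}; from S'::=S P' we get {ε, e, x}; from S'::=e we get {e}. So FIRST(S') = {ε, e, x}.
FOLLOW(P) includes $ since P is the start symbol.
FOLLOW(P): in T::=e P S' S, P is followed by S' S with FIRST {ε, e, x}; in T::=e P S' S, the suffix after P is nullable, so FOLLOW(P) ⊇ FOLLOW(T) = {c, e, x}. Thus FOLLOW(P) = {$, c, e, x}.
FOLLOW(S): in P::=S c, S is followed by c with FIRST {c}; in S::=T S' S, the suffix after S is empty (adds nothing new); in T::=e P S' S, the suffix after S is empty, so FOLLOW(S) ⊇ FOLLOW(T) = {c, e, x}; in S'::=S P', S is followed by P' with FIRST {ε, e, x}; in S'::=S P', the suffix after S is nullable, so FOLLOW(S) ⊇ FOLLOW(S') = {c, e, x}. Thus FOLLOW(S) = {c, e, x}.
FOLLOW(T): in S::=T S' S, T is followed by S' S with FIRST {ε, e, x}; in S::=T S' S, the suffix after T is nullable, so FOLLOW(T) ⊇ FOLLOW(S) = {c, e, x}. Thus FOLLOW(T) = {c, e, x}.
FOLLOW(P'): in S'::=P' S', P' is followed by S' with FIRST {ε, e, x}; in S'::=P' S', the suffix after P' is nullable, so FOLLOW(P') ⊇ FOLLOW(S') = {c, e, x}; in S'::=S P', the suffix after P' is empty, so FOLLOW(P') ⊇ FOLLOW(S') = {c, e, x}. Thus FOLLOW(P') = {c, e, x}.
FOLLOW(S'): in S::=T S' S, S' is followed by S with FIRST {ε, e, x}; in S::=T S' S, the suffix after S' is nullable, so FOLLOW(S') ⊇ FOLLOW(S) = {c, e, x}; in T::=e P S' S, S' is followed by S with FIRST {ε, e, x}; in T::=e P S' S, the suffix after S' is nullable, so FOLLOW(S') ⊇ FOLLOW(T) = {c, e, x}; in P'::=S', the suffix after S' is empty, so FOLLOW(S') ⊇ FOLLOW(P') = {c, e, x}; in S'::=P' S', the suffix after S' is empty (adds nothing new). Thus FOLLOW(S') = {c, e, x}.

{c, e, x}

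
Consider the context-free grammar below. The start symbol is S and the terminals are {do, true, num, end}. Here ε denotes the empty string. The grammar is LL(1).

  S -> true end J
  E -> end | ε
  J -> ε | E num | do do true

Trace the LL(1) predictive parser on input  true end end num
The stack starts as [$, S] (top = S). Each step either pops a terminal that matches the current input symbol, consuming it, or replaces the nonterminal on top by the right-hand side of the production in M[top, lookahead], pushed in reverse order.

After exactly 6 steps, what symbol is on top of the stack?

num

step 1: stack=$ S  input=true end end num $  — expand S -> true end J
step 2: stack=$ J end true  input=true end end num $  — match true
step 3: stack=$ J end  input=end end num $  — match end
step 4: stack=$ J  input=end num $  — expand J -> E num
step 5: stack=$ num E  input=end num $  — expand E -> end
step 6: stack=$ num end  input=end num $  — match end
Stack after step 6: $ num (top = num).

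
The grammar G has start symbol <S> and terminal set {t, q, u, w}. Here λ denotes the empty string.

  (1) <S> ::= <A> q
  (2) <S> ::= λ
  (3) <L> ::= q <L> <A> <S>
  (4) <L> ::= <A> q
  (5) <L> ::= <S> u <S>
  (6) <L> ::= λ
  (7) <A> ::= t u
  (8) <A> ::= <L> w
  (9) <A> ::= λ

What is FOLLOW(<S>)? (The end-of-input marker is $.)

FIRST(<S>): from <S>::=<A> q we get {q, t, u, w}; from <S>::=λ we get {λ}. So FIRST(<S>) = {λ, q, t, u, w}.
FIRST(<L>): from <L>::=q <L> <A> <S> we get {q}; from <L>::=<A> q we get {q, t, u, w}; from <L>::=<S> u <S> we get {q, t, u, w}; from <L>::=λ we get {λ}. So FIRST(<L>) = {λ, q, t, u, w}.
FIRST(<A>): from <A>::=t u we get {t}; from <A>::=<L> w we get {q, t, u, w}; from <A>::=λ we get {λ}. So FIRST(<A>) = {λ, q, t, u, w}.
FOLLOW(<S>) includes $ since <S> is the start symbol.
FOLLOW(<L>): in <L>::=q <L> <A> <S>, <L> is followed by <A> <S> with FIRST {λ, q, t, u, w}; in <L>::=q <L> <A> <S>, the suffix after <L> is nullable (adds nothing new); in <A>::=<L> w, <L> is followed by w with FIRST {w}. Thus FOLLOW(<L>) = {q, t, u, w}.
FOLLOW(<S>): in <L>::=q <L> <A> <S>, the suffix after <S> is empty, so FOLLOW(<S>) ⊇ FOLLOW(<L>) = {q, t, u, w}; in <L>::=<S> u <S> (occurrence 1), <S> is followed by u <S> with FIRST {u}; in <L>::=<S> u <S> (occurrence 2), the suffix after <S> is empty, so FOLLOW(<S>) ⊇ FOLLOW(<L>) = {q, t, u, w}. Thus FOLLOW(<S>) = {$, q, t, u, w}.
FOLLOW(<A>): in <S>::=<A> q, <A> is followed by q with FIRST {q}; in <L>::=q <L> <A> <S>, <A> is followed by <S> with FIRST {λ, q, t, u, w}; in <L>::=q <L> <A> <S>, the suffix after <A> is nullable, so FOLLOW(<A>) ⊇ FOLLOW(<L>) = {q, t, u, w}; in <L>::=<A> q, <A> is followed by q with FIRST {q}. Thus FOLLOW(<A>) = {q, t, u, w}.

{$, q, t, u, w}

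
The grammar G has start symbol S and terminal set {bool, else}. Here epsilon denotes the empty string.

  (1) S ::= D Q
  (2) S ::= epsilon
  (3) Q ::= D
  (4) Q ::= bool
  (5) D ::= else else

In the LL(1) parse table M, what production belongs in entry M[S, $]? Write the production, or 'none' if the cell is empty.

FIRST(D) = {else}
FIRST(S) = {epsilon, else}  (via D Q)
FIRST(Q) = {bool, else}  (via D)
FOLLOW(S) includes $ since S is the start symbol.
FOLLOW(S): S appears on no right-hand side. Thus FOLLOW(S) = {$}.
For S ::= D Q: FIRST(D Q) = {else}, so it goes in M[S, t] for t ∈ {else}.
For S ::= epsilon: FIRST(epsilon) = {epsilon}, so it goes in M[S, t] for t ∈ {}; since epsilon ∈ FIRST, also for every t ∈ FOLLOW(S) = {$}.

S ::= epsilon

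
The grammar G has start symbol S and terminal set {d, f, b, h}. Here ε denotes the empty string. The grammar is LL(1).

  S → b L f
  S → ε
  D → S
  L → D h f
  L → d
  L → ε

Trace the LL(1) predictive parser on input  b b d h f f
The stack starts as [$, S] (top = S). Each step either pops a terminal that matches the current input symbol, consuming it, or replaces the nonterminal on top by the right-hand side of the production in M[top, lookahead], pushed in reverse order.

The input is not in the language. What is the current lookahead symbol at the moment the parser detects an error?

     Stack          Input          Action
  1  $ S            b b d h f f $  expand S → b L f
  2  $ f L b        b b d h f f $  match b
  3  $ f L          b d h f f $    expand L → D h f
  4  $ f f h D      b d h f f $    expand D → S
  5  $ f f h S      b d h f f $    expand S → b L f
  6  $ f f h f L b  b d h f f $    match b
  7  $ f f h f L    d h f f $      expand L → d
  8  $ f f h f d    d h f f $      match d
  9  $ f f h f      h f f $        error: top is terminal f but lookahead is h

h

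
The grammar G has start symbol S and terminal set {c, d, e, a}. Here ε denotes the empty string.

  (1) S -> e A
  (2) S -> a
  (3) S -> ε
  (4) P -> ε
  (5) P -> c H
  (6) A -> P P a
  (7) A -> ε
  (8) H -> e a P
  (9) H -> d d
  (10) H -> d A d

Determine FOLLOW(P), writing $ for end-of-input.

FIRST(S) = {ε, a, e}
FIRST(P) = {ε, c}
FIRST(H) = {d, e}
FIRST(A) = {ε, a, c}  (via P P a)
FOLLOW(S) includes $ since S is the start symbol.
FOLLOW(S): S appears on no right-hand side. Thus FOLLOW(S) = {$}.
FOLLOW(A): in S->e A, the suffix after A is empty, so FOLLOW(A) ⊇ FOLLOW(S) = {$}; in H->d A d, A is followed by d with FIRST {d}. Thus FOLLOW(A) = {$, d}.
FOLLOW(P): in A->P P a (occurrence 1), P is followed by P a with FIRST {a, c}; in A->P P a (occurrence 2), P is followed by a with FIRST {a}; in H->e a P, the suffix after P is empty, so FOLLOW(P) ⊇ FOLLOW(H) = {a, c}. Thus FOLLOW(P) = {a, c}.
FOLLOW(H): in P->c H, the suffix after H is empty, so FOLLOW(H) ⊇ FOLLOW(P) = {a, c}. Thus FOLLOW(H) = {a, c}.

{a, c}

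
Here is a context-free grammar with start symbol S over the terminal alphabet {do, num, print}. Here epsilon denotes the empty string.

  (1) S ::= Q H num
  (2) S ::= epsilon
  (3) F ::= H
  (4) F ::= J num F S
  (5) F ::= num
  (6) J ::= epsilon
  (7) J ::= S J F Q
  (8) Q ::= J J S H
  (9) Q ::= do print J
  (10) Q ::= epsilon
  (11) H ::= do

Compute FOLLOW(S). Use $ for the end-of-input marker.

FIRST(H): from H::=do we get {do}. So FIRST(H) = {do}.
FIRST(S): from S::=Q H num we get {do, num}; from S::=epsilon we get {epsilon}. So FIRST(S) = {epsilon, do, num}.
FIRST(F): from F::=H we get {do}; from F::=J num F S we get {do, num}; from F::=num we get {num}. So FIRST(F) = {do, num}.
FIRST(J): from J::=epsilon we get {epsilon}; from J::=S J F Q we get {do, num}. So FIRST(J) = {epsilon, do, num}.
FIRST(Q): from Q::=J J S H we get {do, num}; from Q::=do print J we get {do}; from Q::=epsilon we get {epsilon}. So FIRST(Q) = {epsilon, do, num}.
FOLLOW(S) includes $ since S is the start symbol.
FOLLOW(S): in F::=J num F S, the suffix after S is empty, so FOLLOW(S) ⊇ FOLLOW(F) = {do, num}; in J::=S J F Q, S is followed by J F Q with FIRST {do, num}; in Q::=J J S H, S is followed by H with FIRST {do}. Thus FOLLOW(S) = {$, do, num}.
FOLLOW(F): in F::=J num F S, F is followed by S with FIRST {epsilon, do, num}; in F::=J num F S, the suffix after F is nullable (adds nothing new); in J::=S J F Q, F is followed by Q with FIRST {epsilon, do, num}; in J::=S J F Q, the suffix after F is nullable, so FOLLOW(F) ⊇ FOLLOW(J) = {do, num}. Thus FOLLOW(F) = {do, num}.
FOLLOW(J): in F::=J num F S, J is followed by num F S with FIRST {num}; in J::=S J F Q, J is followed by F Q with FIRST {do, num}; in Q::=J J S H (occurrence 1), J is followed by J S H with FIRST {do, num}; in Q::=J J S H (occurrence 2), J is followed by S H with FIRST {do, num}; in Q::=do print J, the suffix after J is empty, so FOLLOW(J) ⊇ FOLLOW(Q) = {do, num}. Thus FOLLOW(J) = {do, num}.
FOLLOW(Q): in S::=Q H num, Q is followed by H num with FIRST {do}; in J::=S J F Q, the suffix after Q is empty, so FOLLOW(Q) ⊇ FOLLOW(J) = {do, num}. Thus FOLLOW(Q) = {do, num}.
FOLLOW(H): in S::=Q H num, H is followed by num with FIRST {num}; in F::=H, the suffix after H is empty, so FOLLOW(H) ⊇ FOLLOW(F) = {do, num}; in Q::=J J S H, the suffix after H is empty, so FOLLOW(H) ⊇ FOLLOW(Q) = {do, num}. Thus FOLLOW(H) = {do, num}.

{$, do, num}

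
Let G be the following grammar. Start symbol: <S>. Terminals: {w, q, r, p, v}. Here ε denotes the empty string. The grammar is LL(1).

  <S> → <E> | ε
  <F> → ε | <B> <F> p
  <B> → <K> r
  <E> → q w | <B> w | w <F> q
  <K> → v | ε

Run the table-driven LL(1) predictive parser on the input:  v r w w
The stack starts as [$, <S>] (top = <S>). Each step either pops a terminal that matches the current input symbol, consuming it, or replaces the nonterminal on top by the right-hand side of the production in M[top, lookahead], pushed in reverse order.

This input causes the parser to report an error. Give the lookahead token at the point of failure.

     Stack      Input      Action
  1  $ <S>      v r w w $  expand <S> → <E>
  2  $ <E>      v r w w $  expand <E> → <B> w
  3  $ w <B>    v r w w $  expand <B> → <K> r
  4  $ w r <K>  v r w w $  expand <K> → v
  5  $ w r v    v r w w $  match v
  6  $ w r      r w w $    match r
  7  $ w        w w $      match w
  8  $          w $        error: stack empty but input remains

w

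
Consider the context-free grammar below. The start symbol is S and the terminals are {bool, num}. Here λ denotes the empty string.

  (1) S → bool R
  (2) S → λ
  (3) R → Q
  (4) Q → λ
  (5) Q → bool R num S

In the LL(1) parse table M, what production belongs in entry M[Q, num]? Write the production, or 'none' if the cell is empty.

FIRST(S) = {λ, bool}
FIRST(Q) = {λ, bool}
FIRST(R) = {λ, bool}  (via Q)
FOLLOW(S) includes $ since S is the start symbol.
FOLLOW(R): in S→bool R, the suffix after R is empty, so FOLLOW(R) ⊇ FOLLOW(S) = {$, num}; in Q→bool R num S, R is followed by num S with FIRST {num}. Thus FOLLOW(R) = {$, num}.
FOLLOW(Q): in R→Q, the suffix after Q is empty, so FOLLOW(Q) ⊇ FOLLOW(R) = {$, num}. Thus FOLLOW(Q) = {$, num}.
For Q → λ: FIRST(λ) = {λ}, so it goes in M[Q, t] for t ∈ {}; since λ ∈ FIRST, also for every t ∈ FOLLOW(Q) = {$, num}.
For Q → bool R num S: FIRST(bool R num S) = {bool}, so it goes in M[Q, t] for t ∈ {bool}.

Q → λ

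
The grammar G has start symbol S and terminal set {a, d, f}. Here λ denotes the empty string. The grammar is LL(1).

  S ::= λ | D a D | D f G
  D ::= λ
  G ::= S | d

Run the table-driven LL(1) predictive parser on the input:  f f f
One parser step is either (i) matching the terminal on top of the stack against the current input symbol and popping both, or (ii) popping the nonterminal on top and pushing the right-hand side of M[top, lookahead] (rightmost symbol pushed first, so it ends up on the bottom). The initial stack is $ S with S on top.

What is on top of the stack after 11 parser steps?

G

step 1: stack=$ S  input=f f f $  — expand S ::= D f G
step 2: stack=$ G f D  input=f f f $  — expand D ::= λ
step 3: stack=$ G f  input=f f f $  — match f
step 4: stack=$ G  input=f f $  — expand G ::= S
step 5: stack=$ S  input=f f $  — expand S ::= D f G
step 6: stack=$ G f D  input=f f $  — expand D ::= λ
step 7: stack=$ G f  input=f f $  — match f
step 8: stack=$ G  input=f $  — expand G ::= S
step 9: stack=$ S  input=f $  — expand S ::= D f G
step 10: stack=$ G f D  input=f $  — expand D ::= λ
step 11: stack=$ G f  input=f $  — match f
Stack after step 11: $ G (top = G).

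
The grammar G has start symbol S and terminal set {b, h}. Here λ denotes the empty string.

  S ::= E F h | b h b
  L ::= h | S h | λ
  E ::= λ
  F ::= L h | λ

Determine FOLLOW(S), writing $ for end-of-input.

{$, h}

FIRST(E) = {λ}
FIRST(S) = {b, h}  (via E F h)
FIRST(L) = {λ, b, h}  (via S h)
FIRST(F) = {λ, b, h}  (via L h)
FOLLOW(S) includes $ since S is the start symbol.
FOLLOW(S): in L::=S h, S is followed by h with FIRST {h}. Thus FOLLOW(S) = {$, h}.
FOLLOW(L): in F::=L h, L is followed by h with FIRST {h}. Thus FOLLOW(L) = {h}.
FOLLOW(E): in S::=E F h, E is followed by F h with FIRST {b, h}. Thus FOLLOW(E) = {b, h}.
FOLLOW(F): in S::=E F h, F is followed by h with FIRST {h}. Thus FOLLOW(F) = {h}.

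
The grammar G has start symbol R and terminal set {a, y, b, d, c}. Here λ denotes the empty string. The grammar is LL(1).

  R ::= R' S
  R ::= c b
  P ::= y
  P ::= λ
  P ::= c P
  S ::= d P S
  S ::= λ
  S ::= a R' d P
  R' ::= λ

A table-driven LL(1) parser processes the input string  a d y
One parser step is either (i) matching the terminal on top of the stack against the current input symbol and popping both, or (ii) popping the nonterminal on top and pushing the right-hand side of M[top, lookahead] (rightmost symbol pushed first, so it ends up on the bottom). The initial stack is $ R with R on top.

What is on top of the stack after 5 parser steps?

     Stack       Input    Action
  1  $ R         a d y $  expand R ::= R' S
  2  $ S R'      a d y $  expand R' ::= λ
  3  $ S         a d y $  expand S ::= a R' d P
  4  $ P d R' a  a d y $  match a
  5  $ P d R'    d y $    expand R' ::= λ
Stack after step 5: $ P d (top = d).

d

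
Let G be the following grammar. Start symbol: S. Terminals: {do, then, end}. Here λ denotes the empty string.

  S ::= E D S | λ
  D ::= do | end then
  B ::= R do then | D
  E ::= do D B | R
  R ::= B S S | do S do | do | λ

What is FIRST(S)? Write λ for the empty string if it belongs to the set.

{λ, do, end}

FIRST(D): from D::=do we get {do}; from D::=end then we get {end}. So FIRST(D) = {do, end}.
FIRST(S): from S::=E D S we get {do, end}; from S::=λ we get {λ}. So FIRST(S) = {λ, do, end}.
FIRST(B): from B::=R do then we get {do, end}; from B::=D we get {do, end}. So FIRST(B) = {do, end}.
FIRST(R): from R::=B S S we get {do, end}; from R::=do S do we get {do}; from R::=do we get {do}; from R::=λ we get {λ}. So FIRST(R) = {λ, do, end}.
FIRST(E): from E::=do D B we get {do}; from E::=R we get {λ, do, end}. So FIRST(E) = {λ, do, end}.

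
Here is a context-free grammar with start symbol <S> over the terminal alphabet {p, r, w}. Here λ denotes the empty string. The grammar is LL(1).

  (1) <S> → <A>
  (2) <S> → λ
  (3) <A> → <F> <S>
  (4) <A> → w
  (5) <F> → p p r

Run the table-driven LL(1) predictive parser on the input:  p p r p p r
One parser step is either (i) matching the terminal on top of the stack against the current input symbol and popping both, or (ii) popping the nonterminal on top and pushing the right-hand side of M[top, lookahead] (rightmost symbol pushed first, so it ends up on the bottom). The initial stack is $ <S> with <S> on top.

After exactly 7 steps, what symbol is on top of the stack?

<A>

step 1: stack=$ <S>  input=p p r p p r $  — expand <S> → <A>
step 2: stack=$ <A>  input=p p r p p r $  — expand <A> → <F> <S>
step 3: stack=$ <S> <F>  input=p p r p p r $  — expand <F> → p p r
step 4: stack=$ <S> r p p  input=p p r p p r $  — match p
step 5: stack=$ <S> r p  input=p r p p r $  — match p
step 6: stack=$ <S> r  input=r p p r $  — match r
step 7: stack=$ <S>  input=p p r $  — expand <S> → <A>
Stack after step 7: $ <A> (top = <A>).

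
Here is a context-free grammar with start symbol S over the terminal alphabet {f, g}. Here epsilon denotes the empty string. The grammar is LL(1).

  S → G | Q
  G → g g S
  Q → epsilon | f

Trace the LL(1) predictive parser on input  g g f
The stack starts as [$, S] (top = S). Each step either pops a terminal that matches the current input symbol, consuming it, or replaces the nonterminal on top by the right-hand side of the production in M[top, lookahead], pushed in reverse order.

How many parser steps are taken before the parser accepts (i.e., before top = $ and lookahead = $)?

step 1: stack=$ S  input=g g f $  — expand S → G
step 2: stack=$ G  input=g g f $  — expand G → g g S
step 3: stack=$ S g g  input=g g f $  — match g
step 4: stack=$ S g  input=g f $  — match g
step 5: stack=$ S  input=f $  — expand S → Q
step 6: stack=$ Q  input=f $  — expand Q → f
step 7: stack=$ f  input=f $  — match f
Accept reached after 7 steps.

7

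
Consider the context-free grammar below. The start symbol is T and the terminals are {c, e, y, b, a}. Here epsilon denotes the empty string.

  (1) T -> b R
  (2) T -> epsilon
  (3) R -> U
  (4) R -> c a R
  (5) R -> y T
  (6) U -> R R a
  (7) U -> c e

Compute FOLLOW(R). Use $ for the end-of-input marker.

{$, a, c, y}

FIRST(T) = {epsilon, b}
FIRST(R) = {c, y}  (via U)
FIRST(U) = {c, y}  (via R R a)
FOLLOW(T) includes $ since T is the start symbol.
FOLLOW(T): in R->y T, the suffix after T is empty, so FOLLOW(T) ⊇ FOLLOW(R) = {$, a, c, y}. Thus FOLLOW(T) = {$, a, c, y}.
FOLLOW(R): in T->b R, the suffix after R is empty, so FOLLOW(R) ⊇ FOLLOW(T) = {$, a, c, y}; in R->c a R, the suffix after R is empty (adds nothing new); in U->R R a (occurrence 1), R is followed by R a with FIRST {c, y}; in U->R R a (occurrence 2), R is followed by a with FIRST {a}. Thus FOLLOW(R) = {$, a, c, y}.
FOLLOW(U): in R->U, the suffix after U is empty, so FOLLOW(U) ⊇ FOLLOW(R) = {$, a, c, y}. Thus FOLLOW(U) = {$, a, c, y}.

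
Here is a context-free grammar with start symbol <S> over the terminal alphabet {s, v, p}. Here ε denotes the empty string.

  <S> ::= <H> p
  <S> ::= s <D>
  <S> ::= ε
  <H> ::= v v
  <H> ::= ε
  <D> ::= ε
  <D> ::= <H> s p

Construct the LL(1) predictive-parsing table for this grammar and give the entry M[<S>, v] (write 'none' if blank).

<S> ::= <H> p

FIRST(<H>): from <H>::=v v we get {v}; from <H>::=ε we get {ε}. So FIRST(<H>) = {ε, v}.
FIRST(<S>): from <S>::=<H> p we get {p, v}; from <S>::=s <D> we get {s}; from <S>::=ε we get {ε}. So FIRST(<S>) = {ε, p, s, v}.
FIRST(<D>): from <D>::=ε we get {ε}; from <D>::=<H> s p we get {s, v}. So FIRST(<D>) = {ε, s, v}.
FOLLOW(<S>) includes $ since <S> is the start symbol.
FOLLOW(<S>): <S> appears on no right-hand side. Thus FOLLOW(<S>) = {$}.
For <S> ::= <H> p: FIRST(<H> p) = {p, v}, so it goes in M[<S>, t] for t ∈ {p, v}.
For <S> ::= s <D>: FIRST(s <D>) = {s}, so it goes in M[<S>, t] for t ∈ {s}.
For <S> ::= ε: FIRST(ε) = {ε}, so it goes in M[<S>, t] for t ∈ {}; since ε ∈ FIRST, also for every t ∈ FOLLOW(<S>) = {$}.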